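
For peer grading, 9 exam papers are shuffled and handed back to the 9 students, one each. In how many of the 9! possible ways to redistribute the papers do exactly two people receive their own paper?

Choose which 2 of the 9 are fixed: C(9,2) = 36.
The remaining 7 must be deranged: !7 = 1854.
Total: 36 × 1854 = 66744.

66744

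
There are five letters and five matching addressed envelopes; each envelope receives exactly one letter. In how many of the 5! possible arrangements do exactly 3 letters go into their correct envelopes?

10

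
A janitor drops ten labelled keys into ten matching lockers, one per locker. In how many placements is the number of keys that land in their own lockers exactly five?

11088

Choose which 5 of the 10 are fixed: C(10,5) = 252.
The other 5 form a derangement: !5 = 44.
Total: 252 × 44 = 11088.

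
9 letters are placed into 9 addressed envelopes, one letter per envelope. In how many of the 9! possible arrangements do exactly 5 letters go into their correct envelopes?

1134

Choose which 5 of the 9 are fixed: C(9,5) = 126.
The other 4 form a derangement: !4 = 9.
Total: 126 × 9 = 1134.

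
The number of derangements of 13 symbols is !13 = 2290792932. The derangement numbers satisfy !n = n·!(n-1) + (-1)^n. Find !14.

32071101049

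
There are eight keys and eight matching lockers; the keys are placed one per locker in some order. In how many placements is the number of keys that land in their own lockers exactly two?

Choose which 2 of the 8 are fixed: C(8,2) = 28.
The remaining 6 must be deranged: !6 = 265.
Total: 28 × 265 = 7420.

7420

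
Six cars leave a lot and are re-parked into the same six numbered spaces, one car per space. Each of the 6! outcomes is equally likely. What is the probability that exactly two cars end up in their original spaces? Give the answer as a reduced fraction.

3/16

Favorable outcomes: C(6,2)·!4 = 15·9 = 135.
Total outcomes: 6! = 720.
Probability = 135/720 = 3/16.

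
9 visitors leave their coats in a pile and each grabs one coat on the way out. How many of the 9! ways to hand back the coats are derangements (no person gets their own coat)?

133496

!9 is the nearest integer to 9!/e.
9! = 362880, and 362880/e ≈ 133496.09, so !9 = 133496.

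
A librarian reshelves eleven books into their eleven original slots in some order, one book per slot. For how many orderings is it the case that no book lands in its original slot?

14684570

!11 = 11! · Σ_{k=0}^{11} (-1)^k/k!
= 11! - 11!/1! + 11!/2! - 11!/3! + 11!/4! - 11!/5! + 11!/6! - 11!/7! + 11!/8! - 11!/9! + 11!/10! - 11!/11!
= 39916800 - 39916800 + 19958400 - 6652800 + 1663200 - 332640 + 55440 - 7920 + 990 - 110 + 11 - 1
= 14684570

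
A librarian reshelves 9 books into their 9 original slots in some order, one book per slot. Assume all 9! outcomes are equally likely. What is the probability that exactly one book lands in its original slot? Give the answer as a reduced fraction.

2119/5760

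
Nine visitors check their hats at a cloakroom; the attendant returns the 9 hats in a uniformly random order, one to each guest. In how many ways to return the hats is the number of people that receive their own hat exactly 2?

66744

Choose which 2 of the 9 are fixed: C(9,2) = 36.
The other 7 form a derangement: !7 = 1854.
Total: 36 × 1854 = 66744.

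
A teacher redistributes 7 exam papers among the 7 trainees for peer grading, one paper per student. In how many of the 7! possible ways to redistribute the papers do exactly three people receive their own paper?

315

Pick the 3 fixed positions: C(7,3) = 35 ways.
The remaining 4 must be deranged: !4 = 9.
Total: 35 × 9 = 315.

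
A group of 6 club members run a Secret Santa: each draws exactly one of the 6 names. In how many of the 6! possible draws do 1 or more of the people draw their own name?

# with exactly i fixed is C(6,i)·!(6-i); sum over i=1..6:
  i=1: C(6,1)·!5 = 6·44 = 264
  i=2: C(6,2)·!4 = 15·9 = 135
  i=3: C(6,3)·!3 = 20·2 = 40
  i=4: C(6,4)·!2 = 15·1 = 15
  i=5: C(6,5)·!1 = 6·0 = 0
  i=6: C(6,6)·!0 = 1·1 = 1
Total = 455.

455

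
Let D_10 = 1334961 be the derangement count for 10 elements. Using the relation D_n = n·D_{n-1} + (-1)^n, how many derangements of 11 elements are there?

14684570

D_11 = 11·1334961 - 1 = 14684570.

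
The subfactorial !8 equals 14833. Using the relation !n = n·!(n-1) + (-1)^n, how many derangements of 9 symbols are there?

133496

!9 = 9·14833 - 1 = 133496.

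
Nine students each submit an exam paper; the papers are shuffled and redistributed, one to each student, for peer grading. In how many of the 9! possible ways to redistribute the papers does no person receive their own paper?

133496

!9 is the nearest integer to 9!/e.
9! = 362880, and 362880/e ≈ 133496.09, so !9 = 133496.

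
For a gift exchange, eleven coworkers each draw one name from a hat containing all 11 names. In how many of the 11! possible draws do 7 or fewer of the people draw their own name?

# with exactly i fixed is C(11,i)·!(11-i); sum over i=0..7:
  i=0: C(11,0)·!11 = 1·14684570 = 14684570
  i=1: C(11,1)·!10 = 11·1334961 = 14684571
  i=2: C(11,2)·!9 = 55·133496 = 7342280
  i=3: C(11,3)·!8 = 165·14833 = 2447445
  i=4: C(11,4)·!7 = 330·1854 = 611820
  i=5: C(11,5)·!6 = 462·265 = 122430
  i=6: C(11,6)·!5 = 462·44 = 20328
  i=7: C(11,7)·!4 = 330·9 = 2970
Total = 39916414.

39916414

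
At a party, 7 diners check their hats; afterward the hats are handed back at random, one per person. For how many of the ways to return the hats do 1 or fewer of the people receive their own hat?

3709

# with exactly i fixed is C(7,i)·!(7-i); sum over i=0..1:
  i=0: C(7,0)·!7 = 1·1854 = 1854
  i=1: C(7,1)·!6 = 7·265 = 1855
Total = 3709.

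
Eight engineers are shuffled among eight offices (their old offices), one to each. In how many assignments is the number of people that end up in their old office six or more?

Sum C(8,i)·!(8-i) for i = 6..8:
  i=6: C(8,6)·!2 = 28·1 = 28
  i=7: C(8,7)·!1 = 8·0 = 0
  i=8: C(8,8)·!0 = 1·1 = 1
Total = 29.

29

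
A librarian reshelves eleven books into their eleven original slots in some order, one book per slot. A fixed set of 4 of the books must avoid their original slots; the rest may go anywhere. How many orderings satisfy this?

Let A_j be the event that the j-th constrained one is fixed. By inclusion-exclusion over the 4 events:
Σ_{j=0}^{4} (-1)^j C(4,j)(11-j)!
= C(4,0)·11! - C(4,1)·10! + C(4,2)·9! - C(4,3)·8! + C(4,4)·7!
= 39916800 - 14515200 + 2177280 - 161280 + 5040
= 27422640

27422640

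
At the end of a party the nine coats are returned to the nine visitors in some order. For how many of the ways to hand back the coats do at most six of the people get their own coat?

Sum C(9,i)·!(9-i) for i = 0..6:
  i=0: C(9,0)·!9 = 1·133496 = 133496
  i=1: C(9,1)·!8 = 9·14833 = 133497
  i=2: C(9,2)·!7 = 36·1854 = 66744
  i=3: C(9,3)·!6 = 84·265 = 22260
  i=4: C(9,4)·!5 = 126·44 = 5544
  i=5: C(9,5)·!4 = 126·9 = 1134
  i=6: C(9,6)·!3 = 84·2 = 168
Total = 362843.

362843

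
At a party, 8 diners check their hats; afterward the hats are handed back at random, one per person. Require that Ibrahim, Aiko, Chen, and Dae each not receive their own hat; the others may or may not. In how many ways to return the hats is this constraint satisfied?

Inclusion-exclusion on the 4 forbidden self-matches:
Σ_{j=0}^{4} (-1)^j C(4,j)(8-j)!
= C(4,0)·8! - C(4,1)·7! + C(4,2)·6! - C(4,3)·5! + C(4,4)·4!
= 40320 - 20160 + 4320 - 480 + 24
= 24024

24024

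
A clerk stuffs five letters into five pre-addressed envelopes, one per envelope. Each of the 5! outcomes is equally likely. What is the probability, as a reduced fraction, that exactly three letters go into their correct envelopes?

1/12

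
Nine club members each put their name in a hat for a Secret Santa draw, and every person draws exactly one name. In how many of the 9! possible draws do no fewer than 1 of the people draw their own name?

Sum C(9,i)·!(9-i) for i = 1..9:
  i=1: C(9,1)·!8 = 9·14833 = 133497
  i=2: C(9,2)·!7 = 36·1854 = 66744
  i=3: C(9,3)·!6 = 84·265 = 22260
  i=4: C(9,4)·!5 = 126·44 = 5544
  i=5: C(9,5)·!4 = 126·9 = 1134
  i=6: C(9,6)·!3 = 84·2 = 168
  i=7: C(9,7)·!2 = 36·1 = 36
  i=8: C(9,8)·!1 = 9·0 = 0
  i=9: C(9,9)·!0 = 1·1 = 1
Total = 229384.

229384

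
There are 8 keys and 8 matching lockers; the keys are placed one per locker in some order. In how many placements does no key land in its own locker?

14833

!8 is the nearest integer to 8!/e.
8! = 40320, and 40320/e ≈ 14832.90, so !8 = 14833.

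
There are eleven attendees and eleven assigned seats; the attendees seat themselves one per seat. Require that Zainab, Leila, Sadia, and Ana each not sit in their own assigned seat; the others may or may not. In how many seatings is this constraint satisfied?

27422640

Let A_j be the event that the j-th constrained one is fixed. By inclusion-exclusion over the 4 events:
Σ_{j=0}^{4} (-1)^j C(4,j)(11-j)!
= C(4,0)·11! - C(4,1)·10! + C(4,2)·9! - C(4,3)·8! + C(4,4)·7!
= 39916800 - 14515200 + 2177280 - 161280 + 5040
= 27422640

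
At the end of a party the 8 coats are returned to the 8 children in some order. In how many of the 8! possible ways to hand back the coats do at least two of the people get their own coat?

10655

# with exactly i fixed is C(8,i)·!(8-i); sum over i=2..8:
  i=2: C(8,2)·!6 = 28·265 = 7420
  i=3: C(8,3)·!5 = 56·44 = 2464
  i=4: C(8,4)·!4 = 70·9 = 630
  i=5: C(8,5)·!3 = 56·2 = 112
  i=6: C(8,6)·!2 = 28·1 = 28
  i=7: C(8,7)·!1 = 8·0 = 0
  i=8: C(8,8)·!0 = 1·1 = 1
Total = 10655.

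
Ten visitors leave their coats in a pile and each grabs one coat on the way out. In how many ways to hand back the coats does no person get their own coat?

The number of derangements of 10 is !10 = Σ_{k=0}^{10} (-1)^k·10!/k!
= 10! - 10!/1! + 10!/2! - 10!/3! + 10!/4! - 10!/5! + 10!/6! - 10!/7! + 10!/8! - 10!/9! + 10!/10!
= 3628800 - 3628800 + 1814400 - 604800 + 151200 - 30240 + 5040 - 720 + 90 - 10 + 1
= 1334961

1334961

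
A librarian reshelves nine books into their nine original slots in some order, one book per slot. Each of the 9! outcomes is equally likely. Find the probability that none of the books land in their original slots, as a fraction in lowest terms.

16687/45360

Favorable outcomes: !9 = 133496.
Total outcomes: 9! = 362880.
Probability = 133496/362880 = 16687/45360.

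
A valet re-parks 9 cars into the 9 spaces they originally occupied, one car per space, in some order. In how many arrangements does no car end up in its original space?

133496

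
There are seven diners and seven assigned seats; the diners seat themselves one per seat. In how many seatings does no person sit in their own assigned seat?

!7 is the nearest integer to 7!/e.
7! = 5040, and 5040/e ≈ 1854.11, so !7 = 1854.

1854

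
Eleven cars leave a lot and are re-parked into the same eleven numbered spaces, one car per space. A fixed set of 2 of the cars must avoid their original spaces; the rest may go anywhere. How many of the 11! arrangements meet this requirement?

Inclusion-exclusion on the 2 forbidden self-matches:
Σ_{j=0}^{2} (-1)^j C(2,j)(11-j)!
= C(2,0)·11! - C(2,1)·10! + C(2,2)·9!
= 39916800 - 7257600 + 362880
= 33022080

33022080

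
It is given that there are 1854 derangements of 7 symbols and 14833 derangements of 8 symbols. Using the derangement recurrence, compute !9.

!9 = (9-1)·(!8 + !7) = 8·(14833 + 1854) = 8·16687 = 133496.

133496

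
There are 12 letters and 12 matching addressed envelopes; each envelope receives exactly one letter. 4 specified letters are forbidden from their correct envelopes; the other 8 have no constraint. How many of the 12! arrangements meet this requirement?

339696000

Inclusion-exclusion on the 4 forbidden self-matches:
Σ_{j=0}^{4} (-1)^j C(4,j)(12-j)!
= C(4,0)·12! - C(4,1)·11! + C(4,2)·10! - C(4,3)·9! + C(4,4)·8!
= 479001600 - 159667200 + 21772800 - 1451520 + 40320
= 339696000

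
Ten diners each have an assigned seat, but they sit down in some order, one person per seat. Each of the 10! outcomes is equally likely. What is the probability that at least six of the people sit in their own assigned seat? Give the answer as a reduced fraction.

Favorable outcomes: Σ_{i≥6} C(10,i)·!(10-i) = 210·9 + 120·2 + 45·1 + 10·0 + 1·1 = 2176.
Total outcomes: 10! = 3628800.
Probability = 2176/3628800 = 17/28350.

17/28350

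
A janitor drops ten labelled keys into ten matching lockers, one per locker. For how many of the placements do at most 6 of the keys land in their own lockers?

Sum C(10,i)·!(10-i) for i = 0..6:
  i=0: C(10,0)·!10 = 1·1334961 = 1334961
  i=1: C(10,1)·!9 = 10·133496 = 1334960
  i=2: C(10,2)·!8 = 45·14833 = 667485
  i=3: C(10,3)·!7 = 120·1854 = 222480
  i=4: C(10,4)·!6 = 210·265 = 55650
  i=5: C(10,5)·!5 = 252·44 = 11088
  i=6: C(10,6)·!4 = 210·9 = 1890
Total = 3628514.

3628514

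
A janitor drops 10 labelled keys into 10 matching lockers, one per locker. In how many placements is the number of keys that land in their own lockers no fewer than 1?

2293839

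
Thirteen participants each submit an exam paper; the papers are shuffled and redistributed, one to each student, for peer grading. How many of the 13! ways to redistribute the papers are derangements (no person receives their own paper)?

!13 = 13! · Σ_{k=0}^{13} (-1)^k/k!
= 13! - 13!/1! + 13!/2! - 13!/3! + 13!/4! - 13!/5! + 13!/6! - 13!/7! + 13!/8! - 13!/9! + 13!/10! - 13!/11! + 13!/12! - 13!/13!
= 6227020800 - 6227020800 + 3113510400 - 1037836800 + 259459200 - 51891840 + 8648640 - 1235520 + 154440 - 17160 + 1716 - 156 + 13 - 1
= 2290792932

2290792932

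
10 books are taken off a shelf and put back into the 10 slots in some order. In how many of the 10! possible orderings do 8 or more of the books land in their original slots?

Sum C(10,i)·!(10-i) for i = 8..10:
  i=8: C(10,8)·!2 = 45·1 = 45
  i=9: C(10,9)·!1 = 10·0 = 0
  i=10: C(10,10)·!0 = 1·1 = 1
Total = 46.

46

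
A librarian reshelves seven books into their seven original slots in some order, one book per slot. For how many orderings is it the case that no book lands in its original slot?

1854

Recurrence: !7 = 7·!6 + (-1)^7.
!7 = 7·265 - 1 = 1854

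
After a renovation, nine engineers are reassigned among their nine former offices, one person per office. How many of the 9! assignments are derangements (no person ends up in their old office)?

133496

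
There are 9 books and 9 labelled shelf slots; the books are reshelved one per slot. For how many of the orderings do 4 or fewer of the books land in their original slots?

361541

Sum C(9,i)·!(9-i) for i = 0..4:
  i=0: C(9,0)·!9 = 1·133496 = 133496
  i=1: C(9,1)·!8 = 9·14833 = 133497
  i=2: C(9,2)·!7 = 36·1854 = 66744
  i=3: C(9,3)·!6 = 84·265 = 22260
  i=4: C(9,4)·!5 = 126·44 = 5544
Total = 361541.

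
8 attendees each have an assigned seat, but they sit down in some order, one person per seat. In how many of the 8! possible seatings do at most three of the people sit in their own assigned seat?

39549

# with exactly i fixed is C(8,i)·!(8-i); sum over i=0..3:
  i=0: C(8,0)·!8 = 1·14833 = 14833
  i=1: C(8,1)·!7 = 8·1854 = 14832
  i=2: C(8,2)·!6 = 28·265 = 7420
  i=3: C(8,3)·!5 = 56·44 = 2464
Total = 39549.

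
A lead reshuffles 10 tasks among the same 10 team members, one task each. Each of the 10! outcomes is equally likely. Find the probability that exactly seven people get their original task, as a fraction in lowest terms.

1/15120

Favorable outcomes: C(10,7)·!3 = 120·2 = 240.
Total outcomes: 10! = 3628800.
Probability = 240/3628800 = 1/15120.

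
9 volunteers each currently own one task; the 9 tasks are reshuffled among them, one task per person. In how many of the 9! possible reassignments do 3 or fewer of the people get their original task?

355997

Sum C(9,i)·!(9-i) for i = 0..3:
  i=0: C(9,0)·!9 = 1·133496 = 133496
  i=1: C(9,1)·!8 = 9·14833 = 133497
  i=2: C(9,2)·!7 = 36·1854 = 66744
  i=3: C(9,3)·!6 = 84·265 = 22260
Total = 355997.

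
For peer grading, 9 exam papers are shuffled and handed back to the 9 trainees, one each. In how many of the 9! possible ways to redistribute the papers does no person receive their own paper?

133496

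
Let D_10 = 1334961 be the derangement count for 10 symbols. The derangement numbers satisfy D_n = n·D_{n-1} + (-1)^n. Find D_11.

D_11 = 11·1334961 - 1 = 14684570.

14684570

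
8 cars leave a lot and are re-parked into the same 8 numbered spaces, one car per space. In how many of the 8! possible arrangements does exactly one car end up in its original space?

Choose which one of the 8 is fixed: C(8,1) = 8.
The other 7 form a derangement: !7 = 1854.
Total: 8 × 1854 = 14832.

14832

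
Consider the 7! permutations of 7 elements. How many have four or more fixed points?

Sum C(7,i)·!(7-i) for i = 4..7:
  i=4: C(7,4)·!3 = 35·2 = 70
  i=5: C(7,5)·!2 = 21·1 = 21
  i=6: C(7,6)·!1 = 7·0 = 0
  i=7: C(7,7)·!0 = 1·1 = 1
Total = 92.

92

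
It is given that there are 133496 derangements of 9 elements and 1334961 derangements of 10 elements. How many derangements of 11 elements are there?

14684570

D_11 = (11-1)·(D_10 + D_9) = 10·(1334961 + 133496) = 10·1468457 = 14684570.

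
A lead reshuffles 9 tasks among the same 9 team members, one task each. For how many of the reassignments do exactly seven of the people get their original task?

36

Choose which 7 of the 9 are fixed: C(9,7) = 36.
The other 2 form a derangement: !2 = 1.
Total: 36 × 1 = 36.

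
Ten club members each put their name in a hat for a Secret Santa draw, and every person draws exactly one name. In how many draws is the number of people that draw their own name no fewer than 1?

# with exactly i fixed is C(10,i)·!(10-i); sum over i=1..10:
  i=1: C(10,1)·!9 = 10·133496 = 1334960
  i=2: C(10,2)·!8 = 45·14833 = 667485
  i=3: C(10,3)·!7 = 120·1854 = 222480
  i=4: C(10,4)·!6 = 210·265 = 55650
  i=5: C(10,5)·!5 = 252·44 = 11088
  i=6: C(10,6)·!4 = 210·9 = 1890
  i=7: C(10,7)·!3 = 120·2 = 240
  i=8: C(10,8)·!2 = 45·1 = 45
  i=9: C(10,9)·!1 = 10·0 = 0
  i=10: C(10,10)·!0 = 1·1 = 1
Total = 2293839.

2293839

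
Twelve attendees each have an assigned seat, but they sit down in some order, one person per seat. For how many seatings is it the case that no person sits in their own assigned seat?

176214841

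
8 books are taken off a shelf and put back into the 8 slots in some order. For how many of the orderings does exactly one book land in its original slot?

Pick the single fixed position: C(8,1) = 8 ways.
The remaining 7 must be deranged: !7 = 1854.
Total: 8 × 1854 = 14832.

14832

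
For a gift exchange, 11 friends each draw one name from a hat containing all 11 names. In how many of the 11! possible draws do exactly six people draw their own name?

Pick the 6 fixed positions: C(11,6) = 462 ways.
The remaining 5 must be deranged: !5 = 44.
Total: 462 × 44 = 20328.

20328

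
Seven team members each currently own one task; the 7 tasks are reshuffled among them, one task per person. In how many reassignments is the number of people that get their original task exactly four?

Pick the 4 fixed positions: C(7,4) = 35 ways.
The other 3 form a derangement: !3 = 2.
Total: 35 × 2 = 70.

70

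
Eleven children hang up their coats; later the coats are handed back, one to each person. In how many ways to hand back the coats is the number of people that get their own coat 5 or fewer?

39893116

# with exactly i fixed is C(11,i)·!(11-i); sum over i=0..5:
  i=0: C(11,0)·!11 = 1·14684570 = 14684570
  i=1: C(11,1)·!10 = 11·1334961 = 14684571
  i=2: C(11,2)·!9 = 55·133496 = 7342280
  i=3: C(11,3)·!8 = 165·14833 = 2447445
  i=4: C(11,4)·!7 = 330·1854 = 611820
  i=5: C(11,5)·!6 = 462·265 = 122430
Total = 39893116.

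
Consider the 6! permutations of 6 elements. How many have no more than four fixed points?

# with exactly i fixed is C(6,i)·!(6-i); sum over i=0..4:
  i=0: C(6,0)·!6 = 1·265 = 265
  i=1: C(6,1)·!5 = 6·44 = 264
  i=2: C(6,2)·!4 = 15·9 = 135
  i=3: C(6,3)·!3 = 20·2 = 40
  i=4: C(6,4)·!2 = 15·1 = 15
Total = 719.

719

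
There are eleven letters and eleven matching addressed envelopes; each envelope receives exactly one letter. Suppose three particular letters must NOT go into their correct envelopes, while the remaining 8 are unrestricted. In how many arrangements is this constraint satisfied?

30078720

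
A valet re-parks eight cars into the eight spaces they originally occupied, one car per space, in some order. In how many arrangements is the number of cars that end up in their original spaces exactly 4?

Pick the 4 fixed positions: C(8,4) = 70 ways.
The other 4 form a derangement: !4 = 9.
Total: 70 × 9 = 630.

630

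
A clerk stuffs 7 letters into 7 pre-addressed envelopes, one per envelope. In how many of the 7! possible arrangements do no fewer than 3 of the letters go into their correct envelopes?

Sum C(7,i)·!(7-i) for i = 3..7:
  i=3: C(7,3)·!4 = 35·9 = 315
  i=4: C(7,4)·!3 = 35·2 = 70
  i=5: C(7,5)·!2 = 21·1 = 21
  i=6: C(7,6)·!1 = 7·0 = 0
  i=7: C(7,7)·!0 = 1·1 = 1
Total = 407.

407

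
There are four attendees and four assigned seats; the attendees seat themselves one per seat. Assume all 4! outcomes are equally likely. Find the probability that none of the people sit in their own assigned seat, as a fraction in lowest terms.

3/8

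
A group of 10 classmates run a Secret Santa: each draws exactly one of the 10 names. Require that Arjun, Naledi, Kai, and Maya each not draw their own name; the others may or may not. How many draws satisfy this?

2399760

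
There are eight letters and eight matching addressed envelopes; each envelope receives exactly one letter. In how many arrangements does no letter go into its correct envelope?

By inclusion-exclusion, !8 = Σ (-1)^k · 8!/k! for k=0..8
= 8! - 8!/1! + 8!/2! - 8!/3! + 8!/4! - 8!/5! + 8!/6! - 8!/7! + 8!/8!
= 40320 - 40320 + 20160 - 6720 + 1680 - 336 + 56 - 8 + 1
= 14833

14833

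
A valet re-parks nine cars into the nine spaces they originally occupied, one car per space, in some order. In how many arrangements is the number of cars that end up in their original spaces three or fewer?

355997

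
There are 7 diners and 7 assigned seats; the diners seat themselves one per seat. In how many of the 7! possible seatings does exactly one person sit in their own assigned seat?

1855

Pick the single fixed position: C(7,1) = 7 ways.
The remaining 6 must be deranged: !6 = 265.
Total: 7 × 265 = 1855.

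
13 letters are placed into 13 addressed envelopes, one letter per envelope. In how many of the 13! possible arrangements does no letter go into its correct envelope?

2290792932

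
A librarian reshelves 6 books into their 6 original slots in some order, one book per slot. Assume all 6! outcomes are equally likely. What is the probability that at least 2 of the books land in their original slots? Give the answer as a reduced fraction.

Favorable outcomes: Σ_{i≥2} C(6,i)·!(6-i) = 15·9 + 20·2 + 15·1 + 6·0 + 1·1 = 191.
Total outcomes: 6! = 720.
Probability = 191/720 = 191/720.

191/720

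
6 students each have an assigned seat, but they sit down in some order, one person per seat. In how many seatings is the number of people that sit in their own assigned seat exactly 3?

Pick the 3 fixed positions: C(6,3) = 20 ways.
The remaining 3 must be deranged: !3 = 2.
Total: 20 × 2 = 40.

40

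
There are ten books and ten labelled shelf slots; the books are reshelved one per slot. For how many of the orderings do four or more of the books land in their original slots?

68914

# with exactly i fixed is C(10,i)·!(10-i); sum over i=4..10:
  i=4: C(10,4)·!6 = 210·265 = 55650
  i=5: C(10,5)·!5 = 252·44 = 11088
  i=6: C(10,6)·!4 = 210·9 = 1890
  i=7: C(10,7)·!3 = 120·2 = 240
  i=8: C(10,8)·!2 = 45·1 = 45
  i=9: C(10,9)·!1 = 10·0 = 0
  i=10: C(10,10)·!0 = 1·1 = 1
Total = 68914.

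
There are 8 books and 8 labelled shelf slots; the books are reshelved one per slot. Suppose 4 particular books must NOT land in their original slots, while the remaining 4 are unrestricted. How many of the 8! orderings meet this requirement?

24024

Let A_j be the event that the j-th constrained one is fixed. By inclusion-exclusion over the 4 events:
Σ_{j=0}^{4} (-1)^j C(4,j)(8-j)!
= C(4,0)·8! - C(4,1)·7! + C(4,2)·6! - C(4,3)·5! + C(4,4)·4!
= 40320 - 20160 + 4320 - 480 + 24
= 24024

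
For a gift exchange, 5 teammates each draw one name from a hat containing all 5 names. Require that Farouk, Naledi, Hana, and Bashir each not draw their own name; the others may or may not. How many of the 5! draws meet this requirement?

Inclusion-exclusion on the 4 forbidden self-matches:
Σ_{j=0}^{4} (-1)^j C(4,j)(5-j)!
= C(4,0)·5! - C(4,1)·4! + C(4,2)·3! - C(4,3)·2! + C(4,4)·1!
= 120 - 96 + 36 - 8 + 1
= 53

53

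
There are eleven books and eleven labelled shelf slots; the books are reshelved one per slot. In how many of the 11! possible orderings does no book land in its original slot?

14684570

Recurrence: !11 = 10·(!10 + !9).
!11 = 10·(1334961 + 133496) = 10·1468457 = 14684570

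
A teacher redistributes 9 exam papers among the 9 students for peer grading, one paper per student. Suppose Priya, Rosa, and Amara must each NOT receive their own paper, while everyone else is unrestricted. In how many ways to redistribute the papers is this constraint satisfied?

256320

Inclusion-exclusion on the 3 forbidden self-matches:
Σ_{j=0}^{3} (-1)^j C(3,j)(9-j)!
= C(3,0)·9! - C(3,1)·8! + C(3,2)·7! - C(3,3)·6!
= 362880 - 120960 + 15120 - 720
= 256320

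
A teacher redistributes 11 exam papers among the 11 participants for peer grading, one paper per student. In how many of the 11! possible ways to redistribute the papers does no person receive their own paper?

14684570

Recurrence: !11 = 10·(!10 + !9).
!11 = 10·(1334961 + 133496) = 10·1468457 = 14684570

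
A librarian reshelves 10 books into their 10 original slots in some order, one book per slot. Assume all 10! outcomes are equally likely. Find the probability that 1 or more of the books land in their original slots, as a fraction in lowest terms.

Favorable outcomes: Σ_{i≥1} C(10,i)·!(10-i) = 10·133496 + 45·14833 + 120·1854 + 210·265 + 252·44 + 210·9 + 120·2 + 45·1 + 10·0 + 1·1 = 2293839.
Total outcomes: 10! = 3628800.
Probability = 2293839/3628800 = 28319/44800.

28319/44800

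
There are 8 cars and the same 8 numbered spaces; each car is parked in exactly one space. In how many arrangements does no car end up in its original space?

Use !n = (n-1)(!(n-1) + !(n-2)).
!8 = 7·(1854 + 265) = 7·2119 = 14833

14833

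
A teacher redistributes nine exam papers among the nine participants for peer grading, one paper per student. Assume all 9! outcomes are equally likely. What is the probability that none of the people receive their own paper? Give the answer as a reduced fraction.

Favorable outcomes: !9 = 133496.
Total outcomes: 9! = 362880.
Probability = 133496/362880 = 16687/45360.

16687/45360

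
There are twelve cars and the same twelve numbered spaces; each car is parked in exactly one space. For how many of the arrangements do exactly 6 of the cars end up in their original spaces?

244860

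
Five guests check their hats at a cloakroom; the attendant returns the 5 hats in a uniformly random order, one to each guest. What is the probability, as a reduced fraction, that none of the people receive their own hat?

11/30

Favorable outcomes: !5 = 44.
Total outcomes: 5! = 120.
Probability = 44/120 = 11/30.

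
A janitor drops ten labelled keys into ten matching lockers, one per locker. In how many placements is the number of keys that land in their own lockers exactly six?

1890

Pick the 6 fixed positions: C(10,6) = 210 ways.
The other 4 form a derangement: !4 = 9.
Total: 210 × 9 = 1890.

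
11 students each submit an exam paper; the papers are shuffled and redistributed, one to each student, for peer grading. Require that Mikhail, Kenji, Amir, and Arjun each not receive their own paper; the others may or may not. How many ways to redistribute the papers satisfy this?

27422640

Inclusion-exclusion on the 4 forbidden self-matches:
Σ_{j=0}^{4} (-1)^j C(4,j)(11-j)!
= C(4,0)·11! - C(4,1)·10! + C(4,2)·9! - C(4,3)·8! + C(4,4)·7!
= 39916800 - 14515200 + 2177280 - 161280 + 5040
= 27422640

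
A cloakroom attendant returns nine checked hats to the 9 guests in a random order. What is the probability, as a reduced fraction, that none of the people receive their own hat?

16687/45360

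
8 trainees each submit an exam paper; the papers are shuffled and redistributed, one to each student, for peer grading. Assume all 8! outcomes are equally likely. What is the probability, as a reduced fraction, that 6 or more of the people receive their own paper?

Favorable outcomes: Σ_{i≥6} C(8,i)·!(8-i) = 28·1 + 8·0 + 1·1 = 29.
Total outcomes: 8! = 40320.
Probability = 29/40320 = 29/40320.

29/40320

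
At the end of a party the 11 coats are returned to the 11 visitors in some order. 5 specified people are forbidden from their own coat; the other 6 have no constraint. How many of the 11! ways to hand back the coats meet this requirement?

25022880

Inclusion-exclusion on the 5 forbidden self-matches:
Σ_{j=0}^{5} (-1)^j C(5,j)(11-j)!
= C(5,0)·11! - C(5,1)·10! + C(5,2)·9! - C(5,3)·8! + C(5,4)·7! - C(5,5)·6!
= 39916800 - 18144000 + 3628800 - 403200 + 25200 - 720
= 25022880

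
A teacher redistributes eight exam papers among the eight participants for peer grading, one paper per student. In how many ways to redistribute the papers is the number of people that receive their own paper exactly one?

Pick the single fixed position: C(8,1) = 8 ways.
The remaining 7 must be deranged: !7 = 1854.
Total: 8 × 1854 = 14832.

14832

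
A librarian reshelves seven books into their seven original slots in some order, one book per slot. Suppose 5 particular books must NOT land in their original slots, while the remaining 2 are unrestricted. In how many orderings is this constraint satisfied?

Inclusion-exclusion on the 5 forbidden self-matches:
Σ_{j=0}^{5} (-1)^j C(5,j)(7-j)!
= C(5,0)·7! - C(5,1)·6! + C(5,2)·5! - C(5,3)·4! + C(5,4)·3! - C(5,5)·2!
= 5040 - 3600 + 1200 - 240 + 30 - 2
= 2428

2428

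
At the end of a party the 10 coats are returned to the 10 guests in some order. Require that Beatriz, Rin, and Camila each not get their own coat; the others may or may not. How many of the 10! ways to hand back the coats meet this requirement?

Let A_j be the event that the j-th constrained one is fixed. By inclusion-exclusion over the 3 events:
Σ_{j=0}^{3} (-1)^j C(3,j)(10-j)!
= C(3,0)·10! - C(3,1)·9! + C(3,2)·8! - C(3,3)·7!
= 3628800 - 1088640 + 120960 - 5040
= 2656080

2656080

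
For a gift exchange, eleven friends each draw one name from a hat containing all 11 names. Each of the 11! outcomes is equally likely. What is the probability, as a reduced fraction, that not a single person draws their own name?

Favorable outcomes: !11 = 14684570.
Total outcomes: 11! = 39916800.
Probability = 14684570/39916800 = 1468457/3991680.

1468457/3991680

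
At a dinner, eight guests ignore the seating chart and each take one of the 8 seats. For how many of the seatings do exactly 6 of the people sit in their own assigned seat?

Pick the 6 fixed positions: C(8,6) = 28 ways.
The remaining 2 must be deranged: !2 = 1.
Total: 28 × 1 = 28.

28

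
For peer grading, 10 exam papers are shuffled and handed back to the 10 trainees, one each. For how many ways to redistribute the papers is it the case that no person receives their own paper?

1334961

Recurrence: !10 = 10·!9 + (-1)^10.
!10 = 10·133496 + 1 = 1334961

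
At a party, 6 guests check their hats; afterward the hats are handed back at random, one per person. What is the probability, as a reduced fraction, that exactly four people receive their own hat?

Favorable outcomes: C(6,4)·!2 = 15·1 = 15.
Total outcomes: 6! = 720.
Probability = 15/720 = 1/48.

1/48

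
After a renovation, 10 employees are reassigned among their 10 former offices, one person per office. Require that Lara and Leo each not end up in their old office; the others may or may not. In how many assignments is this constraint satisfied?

Inclusion-exclusion on the 2 forbidden self-matches:
Σ_{j=0}^{2} (-1)^j C(2,j)(10-j)!
= C(2,0)·10! - C(2,1)·9! + C(2,2)·8!
= 3628800 - 725760 + 40320
= 2943360

2943360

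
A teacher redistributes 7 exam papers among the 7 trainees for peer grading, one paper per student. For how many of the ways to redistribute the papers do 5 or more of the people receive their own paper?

# with exactly i fixed is C(7,i)·!(7-i); sum over i=5..7:
  i=5: C(7,5)·!2 = 21·1 = 21
  i=6: C(7,6)·!1 = 7·0 = 0
  i=7: C(7,7)·!0 = 1·1 = 1
Total = 22.

22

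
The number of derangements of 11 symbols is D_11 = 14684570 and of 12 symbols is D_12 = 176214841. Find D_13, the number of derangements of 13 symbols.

2290792932

D_13 = (13-1)·(D_12 + D_11) = 12·(176214841 + 14684570) = 12·190899411 = 2290792932.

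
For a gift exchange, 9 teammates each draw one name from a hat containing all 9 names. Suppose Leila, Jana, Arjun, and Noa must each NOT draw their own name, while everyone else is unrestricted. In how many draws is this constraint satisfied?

229080

Let A_j be the event that the j-th constrained one is fixed. By inclusion-exclusion over the 4 events:
Σ_{j=0}^{4} (-1)^j C(4,j)(9-j)!
= C(4,0)·9! - C(4,1)·8! + C(4,2)·7! - C(4,3)·6! + C(4,4)·5!
= 362880 - 161280 + 30240 - 2880 + 120
= 229080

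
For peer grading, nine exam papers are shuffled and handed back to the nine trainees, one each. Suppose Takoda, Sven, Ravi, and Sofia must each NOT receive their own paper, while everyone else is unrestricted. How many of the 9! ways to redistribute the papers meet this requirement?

Let A_j be the event that the j-th constrained one is fixed. By inclusion-exclusion over the 4 events:
Σ_{j=0}^{4} (-1)^j C(4,j)(9-j)!
= C(4,0)·9! - C(4,1)·8! + C(4,2)·7! - C(4,3)·6! + C(4,4)·5!
= 362880 - 161280 + 30240 - 2880 + 120
= 229080

229080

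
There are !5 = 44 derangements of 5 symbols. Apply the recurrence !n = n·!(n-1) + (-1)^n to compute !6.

!6 = 6·44 + 1 = 265.

265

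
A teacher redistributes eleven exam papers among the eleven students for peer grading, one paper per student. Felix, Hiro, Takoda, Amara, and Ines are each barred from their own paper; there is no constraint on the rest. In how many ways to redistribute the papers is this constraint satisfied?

Inclusion-exclusion on the 5 forbidden self-matches:
Σ_{j=0}^{5} (-1)^j C(5,j)(11-j)!
= C(5,0)·11! - C(5,1)·10! + C(5,2)·9! - C(5,3)·8! + C(5,4)·7! - C(5,5)·6!
= 39916800 - 18144000 + 3628800 - 403200 + 25200 - 720
= 25022880

25022880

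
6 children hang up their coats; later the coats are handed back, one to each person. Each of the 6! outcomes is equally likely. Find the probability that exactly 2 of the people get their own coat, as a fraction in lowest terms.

3/16

Favorable outcomes: C(6,2)·!4 = 15·9 = 135.
Total outcomes: 6! = 720.
Probability = 135/720 = 3/16.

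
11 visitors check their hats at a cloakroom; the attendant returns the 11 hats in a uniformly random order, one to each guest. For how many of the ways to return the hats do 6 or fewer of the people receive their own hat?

39913444

Sum C(11,i)·!(11-i) for i = 0..6:
  i=0: C(11,0)·!11 = 1·14684570 = 14684570
  i=1: C(11,1)·!10 = 11·1334961 = 14684571
  i=2: C(11,2)·!9 = 55·133496 = 7342280
  i=3: C(11,3)·!8 = 165·14833 = 2447445
  i=4: C(11,4)·!7 = 330·1854 = 611820
  i=5: C(11,5)·!6 = 462·265 = 122430
  i=6: C(11,6)·!5 = 462·44 = 20328
Total = 39913444.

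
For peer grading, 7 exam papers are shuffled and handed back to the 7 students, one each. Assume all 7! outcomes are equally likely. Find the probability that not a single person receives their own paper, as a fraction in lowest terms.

Favorable outcomes: !7 = 1854.
Total outcomes: 7! = 5040.
Probability = 1854/5040 = 103/280.

103/280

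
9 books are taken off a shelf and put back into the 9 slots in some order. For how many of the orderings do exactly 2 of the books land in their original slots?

66744

Choose which 2 of the 9 are fixed: C(9,2) = 36.
The other 7 form a derangement: !7 = 1854.
Total: 36 × 1854 = 66744.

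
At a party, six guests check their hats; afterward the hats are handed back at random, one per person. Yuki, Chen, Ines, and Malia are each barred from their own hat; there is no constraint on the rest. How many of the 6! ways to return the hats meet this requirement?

Let A_j be the event that the j-th constrained one is fixed. By inclusion-exclusion over the 4 events:
Σ_{j=0}^{4} (-1)^j C(4,j)(6-j)!
= C(4,0)·6! - C(4,1)·5! + C(4,2)·4! - C(4,3)·3! + C(4,4)·2!
= 720 - 480 + 144 - 24 + 2
= 362

362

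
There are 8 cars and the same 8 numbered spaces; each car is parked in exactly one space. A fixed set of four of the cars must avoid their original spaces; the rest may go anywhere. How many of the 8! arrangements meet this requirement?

24024

Let A_j be the event that the j-th constrained one is fixed. By inclusion-exclusion over the 4 events:
Σ_{j=0}^{4} (-1)^j C(4,j)(8-j)!
= C(4,0)·8! - C(4,1)·7! + C(4,2)·6! - C(4,3)·5! + C(4,4)·4!
= 40320 - 20160 + 4320 - 480 + 24
= 24024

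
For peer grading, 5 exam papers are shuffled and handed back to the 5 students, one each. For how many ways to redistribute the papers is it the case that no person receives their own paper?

!5 = 5! · Σ_{k=0}^{5} (-1)^k/k!
= 5! - 5!/1! + 5!/2! - 5!/3! + 5!/4! - 5!/5!
= 120 - 120 + 60 - 20 + 5 - 1
= 44

44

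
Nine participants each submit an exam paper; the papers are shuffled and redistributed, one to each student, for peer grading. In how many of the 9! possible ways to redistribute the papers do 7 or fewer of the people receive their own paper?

362879

# with exactly i fixed is C(9,i)·!(9-i); sum over i=0..7:
  i=0: C(9,0)·!9 = 1·133496 = 133496
  i=1: C(9,1)·!8 = 9·14833 = 133497
  i=2: C(9,2)·!7 = 36·1854 = 66744
  i=3: C(9,3)·!6 = 84·265 = 22260
  i=4: C(9,4)·!5 = 126·44 = 5544
  i=5: C(9,5)·!4 = 126·9 = 1134
  i=6: C(9,6)·!3 = 84·2 = 168
  i=7: C(9,7)·!2 = 36·1 = 36
Total = 362879.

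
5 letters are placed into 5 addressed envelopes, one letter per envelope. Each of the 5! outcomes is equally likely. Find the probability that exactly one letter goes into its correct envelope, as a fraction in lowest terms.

Favorable outcomes: C(5,1)·!4 = 5·9 = 45.
Total outcomes: 5! = 120.
Probability = 45/120 = 3/8.

3/8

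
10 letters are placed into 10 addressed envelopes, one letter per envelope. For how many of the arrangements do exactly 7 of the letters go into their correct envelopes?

Choose which 7 of the 10 are fixed: C(10,7) = 120.
The other 3 form a derangement: !3 = 2.
Total: 120 × 2 = 240.

240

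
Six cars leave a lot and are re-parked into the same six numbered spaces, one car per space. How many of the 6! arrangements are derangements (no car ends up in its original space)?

Use !n = n·!(n-1) + (-1)^n.
!6 = 6·44 + 1 = 265

265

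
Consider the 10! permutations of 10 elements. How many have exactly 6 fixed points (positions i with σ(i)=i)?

1890

Choose which 6 of the 10 are fixed: C(10,6) = 210.
The other 4 form a derangement: !4 = 9.
Total: 210 × 9 = 1890.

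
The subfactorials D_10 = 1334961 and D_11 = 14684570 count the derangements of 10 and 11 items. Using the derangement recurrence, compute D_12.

176214841

D_12 = (12-1)·(D_11 + D_10) = 11·(14684570 + 1334961) = 11·16019531 = 176214841.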